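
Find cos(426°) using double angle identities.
cos(426°) = cos²213° - sin²213° = 0.4067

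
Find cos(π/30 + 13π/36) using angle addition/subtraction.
cos(π/30 + 13π/36) = cos π/30 cos 13π/36 - sin π/30 sin 13π/36 = 0.3256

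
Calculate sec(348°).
sec(348°) = 1.022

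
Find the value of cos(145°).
cos(145°) = -0.8192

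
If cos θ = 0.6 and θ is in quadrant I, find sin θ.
sin θ = 0.8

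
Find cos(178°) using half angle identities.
cos(178°) = -√((1 + cos 356°)/2) = -0.9994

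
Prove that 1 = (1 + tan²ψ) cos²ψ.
RHS = sec²ψ · cos²ψ = (1/cos²ψ) · cos²ψ = 1 = LHS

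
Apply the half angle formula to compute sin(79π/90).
sin(79π/90) = √((1 - cos 79π/45)/2) = 0.3746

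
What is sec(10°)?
sec(10°) = 1.015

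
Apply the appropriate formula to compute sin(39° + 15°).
sin(39° + 15°) = sin 39° cos 15° + cos 39° sin 15° = 0.809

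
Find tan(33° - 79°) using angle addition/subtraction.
tan(33° - 79°) = (tan 33° - tan 79°)/(1 + tan 33° tan 79°) = -1.036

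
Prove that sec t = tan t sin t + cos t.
RHS = sin²t/cos t + cos t = (sin²t + cos²t)/cos t = 1/cos t = sec t = LHS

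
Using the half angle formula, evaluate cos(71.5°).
cos(71.5°) = √((1 + cos 143°)/2) = 0.3173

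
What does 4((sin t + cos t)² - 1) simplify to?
4((sin t + cos t)² - 1) = 4(sin(2t)) (using Pythagorean + double angle)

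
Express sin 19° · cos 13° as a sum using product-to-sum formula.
sin 19° cos 13° = (1/2)[sin(19°+13°) + sin(19°-13°)]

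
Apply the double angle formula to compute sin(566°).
sin(566°) = 2 sin 283° cos 283° = -0.4384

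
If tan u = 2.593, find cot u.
cot u = 1/tan u = 0.3857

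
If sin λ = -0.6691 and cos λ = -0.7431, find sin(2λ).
sin(2λ) = 2 sin λ cos λ = 0.9944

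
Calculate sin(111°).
sin(111°) = 0.9336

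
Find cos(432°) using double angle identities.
cos(432°) = cos²216° - sin²216° = 0.309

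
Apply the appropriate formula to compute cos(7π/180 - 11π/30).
cos(7π/180 - 11π/30) = cos 7π/180 cos 11π/30 + sin 7π/180 sin 11π/30 = 0.515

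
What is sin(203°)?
sin(203°) = -0.3907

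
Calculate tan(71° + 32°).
tan(71° + 32°) = (tan 71° + tan 32°)/(1 - tan 71° tan 32°) = -4.331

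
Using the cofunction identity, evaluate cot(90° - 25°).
cot(90° - 25°) = tan(25°) = 0.4663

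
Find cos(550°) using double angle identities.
cos(550°) = cos²275° - sin²275° = -0.9848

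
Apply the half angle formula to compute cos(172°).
cos(172°) = -√((1 + cos 344°)/2) = -0.9903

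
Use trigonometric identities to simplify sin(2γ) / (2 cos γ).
sin(2γ) / (2 cos γ) = sin γ (using Double angle)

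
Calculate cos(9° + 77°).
cos(9° + 77°) = cos 9° cos 77° - sin 9° sin 77° = 0.06976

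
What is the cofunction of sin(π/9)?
sin(π/9) = cos(π/2 - π/9) = cos(7π/18)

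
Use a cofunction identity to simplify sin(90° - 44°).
sin(90° - 44°) = cos(44°)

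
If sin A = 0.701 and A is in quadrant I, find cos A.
cos A = 0.7132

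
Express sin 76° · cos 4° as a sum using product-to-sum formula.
sin 76° cos 4° = (1/2)[sin(76°+4°) + sin(76°-4°)]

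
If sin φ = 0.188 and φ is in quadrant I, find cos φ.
cos φ = 0.9822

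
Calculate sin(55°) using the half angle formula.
sin(55°) = √((1 - cos 110°)/2) = 0.8192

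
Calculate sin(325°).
sin(325°) = -0.5736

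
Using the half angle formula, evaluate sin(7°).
sin(7°) = √((1 - cos 14°)/2) = 0.1219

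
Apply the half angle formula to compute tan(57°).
tan(57°) = sin 114° / (1 + cos 114°) = 1.54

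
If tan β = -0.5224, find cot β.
cot β = 1/tan β = -1.914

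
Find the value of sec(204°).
sec(204°) = -1.095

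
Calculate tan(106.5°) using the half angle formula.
tan(106.5°) = sin 213° / (1 + cos 213°) = -3.376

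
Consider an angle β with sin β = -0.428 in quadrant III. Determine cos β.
cos β = ±√(1 - sin²β) = -0.9038 (negative in QIII)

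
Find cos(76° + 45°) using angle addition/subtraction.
cos(76° + 45°) = cos 76° cos 45° - sin 76° sin 45° = -0.515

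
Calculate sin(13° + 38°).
sin(13° + 38°) = sin 13° cos 38° + cos 13° sin 38° = 0.7771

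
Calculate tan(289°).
tan(289°) = -2.904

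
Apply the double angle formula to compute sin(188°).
sin(188°) = 2 sin 94° cos 94° = -0.1392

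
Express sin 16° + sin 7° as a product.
sin 16° + sin 7° = 2 sin(11.5°) cos(4.5°)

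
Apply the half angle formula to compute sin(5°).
sin(5°) = √((1 - cos 10°)/2) = 0.08716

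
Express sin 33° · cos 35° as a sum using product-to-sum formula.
sin 33° cos 35° = (1/2)[sin(33°+35°) + sin(33°-35°)]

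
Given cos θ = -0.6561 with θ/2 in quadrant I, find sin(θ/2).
sin(θ/2) = ±√((1 - cos θ)/2); positive since θ/2 ∈ QI, so sin(θ/2) = 0.91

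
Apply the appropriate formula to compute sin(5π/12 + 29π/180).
sin(5π/12 + 29π/180) = sin 5π/12 cos 29π/180 + cos 5π/12 sin 29π/180 = 0.9703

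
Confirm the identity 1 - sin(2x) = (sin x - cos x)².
RHS = sin²x - 2 sin x cos x + cos²x = (sin²x + cos²x) - 2 sin x cos x = 1 - sin(2x) = LHS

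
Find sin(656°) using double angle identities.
sin(656°) = 2 sin 328° cos 328° = -0.8988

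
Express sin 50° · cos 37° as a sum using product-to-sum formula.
sin 50° cos 37° = (1/2)[sin(50°+37°) + sin(50°-37°)]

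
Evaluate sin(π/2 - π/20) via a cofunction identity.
sin(π/2 - π/20) = cos(π/20) = 0.9877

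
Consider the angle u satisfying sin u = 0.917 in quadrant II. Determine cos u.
cos u = ±√(1 - sin²u) = -0.3989 (negative in QII)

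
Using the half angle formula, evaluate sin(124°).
sin(124°) = √((1 - cos 248°)/2) = 0.829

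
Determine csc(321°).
csc(321°) = -1.589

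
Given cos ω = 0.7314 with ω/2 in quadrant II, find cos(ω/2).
cos(ω/2) = ±√((1 + cos ω)/2); negative since ω/2 ∈ QII, so cos(ω/2) = -0.9304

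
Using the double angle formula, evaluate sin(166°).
sin(166°) = 2 sin 83° cos 83° = 0.2419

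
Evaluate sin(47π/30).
sin(47π/30) = -0.9781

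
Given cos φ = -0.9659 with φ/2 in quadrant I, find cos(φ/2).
cos(φ/2) = ±√((1 + cos φ)/2); positive since φ/2 ∈ QI, so cos(φ/2) = 0.1306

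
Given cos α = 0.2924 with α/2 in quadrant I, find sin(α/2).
sin(α/2) = ±√((1 - cos α)/2); positive since α/2 ∈ QI, so sin(α/2) = 0.5948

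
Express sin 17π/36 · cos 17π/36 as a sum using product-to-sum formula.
sin 17π/36 cos 17π/36 = (1/2)[sin(17π/36+17π/36) + sin(17π/36-17π/36)]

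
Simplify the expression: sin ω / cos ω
sin ω / cos ω = tan ω (using Quotient identity)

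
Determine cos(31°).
cos(31°) = 0.8572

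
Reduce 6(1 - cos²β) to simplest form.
6(1 - cos²β) = 6(sin²β) (using Pythagorean identity)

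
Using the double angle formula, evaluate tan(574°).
tan(574°) = 2 tan 287° / (1 - tan²287°) = 0.6745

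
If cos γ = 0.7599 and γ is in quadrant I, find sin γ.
sin γ = 0.65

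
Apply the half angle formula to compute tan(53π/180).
tan(53π/180) = sin 53π/90 / (1 + cos 53π/90) = 1.327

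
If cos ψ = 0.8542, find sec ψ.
sec ψ = 1/cos ψ = 1.171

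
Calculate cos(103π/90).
cos(103π/90) = -0.8988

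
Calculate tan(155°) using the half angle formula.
tan(155°) = sin 310° / (1 + cos 310°) = -0.4663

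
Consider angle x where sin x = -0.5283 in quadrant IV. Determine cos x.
cos x = √(1 - sin²x) = 0.8491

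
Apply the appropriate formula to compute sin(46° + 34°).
sin(46° + 34°) = sin 46° cos 34° + cos 46° sin 34° = 0.9848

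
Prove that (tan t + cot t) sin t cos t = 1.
LHS = (sin t/cos t + cos t/sin t) sin t cos t = ((sin²t + cos²t)/(sin t cos t)) · sin t cos t = sin²t + cos²t = 1 = RHS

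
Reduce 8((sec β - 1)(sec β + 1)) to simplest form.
8((sec β - 1)(sec β + 1)) = 8(tan²β) (using Diff. of squares)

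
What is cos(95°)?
cos(95°) = -0.08716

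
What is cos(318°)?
cos(318°) = 0.7431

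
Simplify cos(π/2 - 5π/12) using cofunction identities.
cos(π/2 - 5π/12) = sin(5π/12)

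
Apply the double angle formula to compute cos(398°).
cos(398°) = cos²199° - sin²199° = 0.788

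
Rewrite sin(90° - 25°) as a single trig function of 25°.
sin(90° - 25°) = cos(25°)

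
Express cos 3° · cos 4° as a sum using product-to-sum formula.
cos 3° cos 4° = (1/2)[cos(3°-4°) + cos(3°+4°)]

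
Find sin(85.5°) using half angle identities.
sin(85.5°) = √((1 - cos 171°)/2) = 0.9969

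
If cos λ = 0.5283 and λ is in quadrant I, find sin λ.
sin λ = 0.8491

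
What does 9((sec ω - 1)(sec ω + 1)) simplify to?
9((sec ω - 1)(sec ω + 1)) = 9(tan²ω) (using Diff. of squares)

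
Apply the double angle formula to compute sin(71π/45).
sin(71π/45) = 2 sin 71π/90 cos 71π/90 = -0.9703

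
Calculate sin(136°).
sin(136°) = 0.6947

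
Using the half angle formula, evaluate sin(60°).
sin(60°) = √((1 - cos 120°)/2) = √3/2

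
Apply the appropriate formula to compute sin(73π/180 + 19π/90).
sin(73π/180 + 19π/90) = sin 73π/180 cos 19π/90 + cos 73π/180 sin 19π/90 = 0.9336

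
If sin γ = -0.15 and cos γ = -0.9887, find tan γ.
tan γ = sin γ / cos γ = 0.1517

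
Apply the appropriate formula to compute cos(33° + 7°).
cos(33° + 7°) = cos 33° cos 7° - sin 33° sin 7° = 0.766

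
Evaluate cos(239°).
cos(239°) = -0.515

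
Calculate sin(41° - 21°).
sin(41° - 21°) = sin 41° cos 21° - cos 41° sin 21° = 0.342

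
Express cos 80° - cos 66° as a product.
cos 80° - cos 66° = -2 sin(73°) sin(7°)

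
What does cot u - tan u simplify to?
cot u - tan u = 2 cot(2u) (using Double angle)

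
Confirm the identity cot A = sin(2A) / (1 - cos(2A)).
RHS = 2 sin A cos A / (2sin²A) = cos A/sin A = cot A = LHS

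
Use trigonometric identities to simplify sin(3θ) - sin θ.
sin(3θ) - sin θ = 2 cos(2θ) sin θ (using Sum-to-product)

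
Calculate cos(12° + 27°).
cos(12° + 27°) = cos 12° cos 27° - sin 12° sin 27° = 0.7771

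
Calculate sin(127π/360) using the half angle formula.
sin(127π/360) = √((1 - cos 127π/180)/2) = 0.8949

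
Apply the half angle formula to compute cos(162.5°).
cos(162.5°) = -√((1 + cos 325°)/2) = -0.9537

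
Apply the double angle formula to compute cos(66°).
cos(66°) = cos²33° - sin²33° = 0.4067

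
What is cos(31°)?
cos(31°) = 0.8572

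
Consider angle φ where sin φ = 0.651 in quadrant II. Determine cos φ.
cos φ = ±√(1 - sin²φ) = -0.7591 (negative in QII)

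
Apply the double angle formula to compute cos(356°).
cos(356°) = 1 - 2sin²178° = 0.9976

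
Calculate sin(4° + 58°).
sin(4° + 58°) = sin 4° cos 58° + cos 4° sin 58° = 0.8829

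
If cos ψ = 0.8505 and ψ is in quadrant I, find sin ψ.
sin ψ = 0.526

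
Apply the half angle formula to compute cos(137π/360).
cos(137π/360) = √((1 + cos 137π/180)/2) = 0.3665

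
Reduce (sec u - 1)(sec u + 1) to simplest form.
(sec u - 1)(sec u + 1) = tan²u (using Diff. of squares)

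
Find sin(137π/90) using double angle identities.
sin(137π/90) = 2 sin 137π/180 cos 137π/180 = -0.9976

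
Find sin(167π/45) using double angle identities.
sin(167π/45) = 2 sin 167π/90 cos 167π/90 = -0.788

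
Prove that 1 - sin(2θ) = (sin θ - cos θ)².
RHS = sin²θ - 2 sin θ cos θ + cos²θ = (sin²θ + cos²θ) - 2 sin θ cos θ = 1 - sin(2θ) = LHS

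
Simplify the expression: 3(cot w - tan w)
3(cot w - tan w) = 3(2 cot(2w)) (using Double angle)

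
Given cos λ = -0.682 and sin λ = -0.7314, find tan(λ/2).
tan(λ/2) = sin λ / (1 + cos λ) = -2.3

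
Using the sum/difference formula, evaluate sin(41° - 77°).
sin(41° - 77°) = sin 41° cos 77° - cos 41° sin 77° = -0.5878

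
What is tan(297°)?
tan(297°) = -1.963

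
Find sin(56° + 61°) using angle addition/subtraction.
sin(56° + 61°) = sin 56° cos 61° + cos 56° sin 61° = 0.891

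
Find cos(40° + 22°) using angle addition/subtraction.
cos(40° + 22°) = cos 40° cos 22° - sin 40° sin 22° = 0.4695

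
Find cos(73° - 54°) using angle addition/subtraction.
cos(73° - 54°) = cos 73° cos 54° + sin 73° sin 54° = 0.9455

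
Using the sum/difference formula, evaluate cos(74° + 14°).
cos(74° + 14°) = cos 74° cos 14° - sin 74° sin 14° = 0.0349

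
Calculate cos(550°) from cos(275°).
cos(550°) = cos²275° - sin²275° = -0.9848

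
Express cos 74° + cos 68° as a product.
cos 74° + cos 68° = 2 cos(71°) cos(3°)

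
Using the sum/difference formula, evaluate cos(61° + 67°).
cos(61° + 67°) = cos 61° cos 67° - sin 61° sin 67° = -0.6157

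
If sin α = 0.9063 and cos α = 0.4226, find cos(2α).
cos(2α) = cos²α - sin²α = -0.6428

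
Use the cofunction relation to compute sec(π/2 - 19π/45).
sec(π/2 - 19π/45) = csc(19π/45) = 1.031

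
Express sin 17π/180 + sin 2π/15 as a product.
sin 17π/180 + sin 2π/15 = 2 sin(41π/360) cos(-7π/360)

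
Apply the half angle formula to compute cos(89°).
cos(89°) = √((1 + cos 178°)/2) = 0.01745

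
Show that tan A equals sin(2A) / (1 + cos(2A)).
RHS = 2 sin A cos A / (2cos²A) = sin A/cos A = tan A = LHS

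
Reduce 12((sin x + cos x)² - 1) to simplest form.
12((sin x + cos x)² - 1) = 12(sin(2x)) (using Pythagorean + double angle)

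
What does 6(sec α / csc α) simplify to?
6(sec α / csc α) = 6(tan α) (using Reciprocal identities)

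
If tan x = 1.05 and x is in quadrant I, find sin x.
sin x = 0.7241 (using tan²x + 1 = sec²x)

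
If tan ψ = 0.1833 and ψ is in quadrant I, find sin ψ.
sin ψ = 0.1803 (using tan²ψ + 1 = sec²ψ)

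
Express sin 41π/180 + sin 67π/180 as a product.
sin 41π/180 + sin 67π/180 = 2 sin(3π/10) cos(-13π/180)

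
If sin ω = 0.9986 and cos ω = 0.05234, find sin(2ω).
sin(2ω) = 2 sin ω cos ω = 0.1045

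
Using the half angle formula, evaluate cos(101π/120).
cos(101π/120) = -√((1 + cos 101π/60)/2) = -0.8788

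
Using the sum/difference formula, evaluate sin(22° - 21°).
sin(22° - 21°) = sin 22° cos 21° - cos 22° sin 21° = 0.01745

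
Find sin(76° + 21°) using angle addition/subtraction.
sin(76° + 21°) = sin 76° cos 21° + cos 76° sin 21° = 0.9925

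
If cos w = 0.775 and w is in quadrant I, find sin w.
sin w = 0.632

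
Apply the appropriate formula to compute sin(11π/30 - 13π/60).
sin(11π/30 - 13π/60) = sin 11π/30 cos 13π/60 - cos 11π/30 sin 13π/60 = 0.454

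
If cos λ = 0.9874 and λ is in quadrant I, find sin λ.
sin λ = 0.1582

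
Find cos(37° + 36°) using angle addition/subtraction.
cos(37° + 36°) = cos 37° cos 36° - sin 37° sin 36° = 0.2924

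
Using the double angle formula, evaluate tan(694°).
tan(694°) = 2 tan 347° / (1 - tan²347°) = -0.4877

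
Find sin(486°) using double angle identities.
sin(486°) = 2 sin 243° cos 243° = 0.809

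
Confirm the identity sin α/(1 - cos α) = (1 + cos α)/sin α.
LHS = sin α(1 + cos α) / ((1 - cos α)(1 + cos α)) = sin α(1 + cos α) / (1 - cos²α) = sin α(1 + cos α) / sin²α = (1 + cos α)/sin α = RHS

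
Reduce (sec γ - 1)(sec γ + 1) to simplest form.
(sec γ - 1)(sec γ + 1) = tan²γ (using Diff. of squares)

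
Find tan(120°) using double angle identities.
tan(120°) = 2 tan 60° / (1 - tan²60°) = -√3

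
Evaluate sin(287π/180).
sin(287π/180) = -0.9563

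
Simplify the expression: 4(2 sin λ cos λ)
4(2 sin λ cos λ) = 4(sin(2λ)) (using Double angle)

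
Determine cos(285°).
cos(285°) = (√6-√2)/4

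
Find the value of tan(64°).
tan(64°) = 2.05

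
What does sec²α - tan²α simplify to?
sec²α - tan²α = 1 (using Pythagorean identity)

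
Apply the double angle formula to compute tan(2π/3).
tan(2π/3) = 2 tan π/3 / (1 - tan²π/3) = -√3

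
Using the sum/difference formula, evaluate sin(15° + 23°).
sin(15° + 23°) = sin 15° cos 23° + cos 15° sin 23° = 0.6157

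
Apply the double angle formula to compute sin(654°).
sin(654°) = 2 sin 327° cos 327° = -0.9135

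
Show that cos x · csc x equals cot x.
LHS = cos x · (1/sin x) = cos x/sin x = cot x = RHS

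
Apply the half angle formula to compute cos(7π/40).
cos(7π/40) = √((1 + cos 7π/20)/2) = 0.8526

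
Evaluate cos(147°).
cos(147°) = -0.8387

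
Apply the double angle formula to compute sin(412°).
sin(412°) = 2 sin 206° cos 206° = 0.788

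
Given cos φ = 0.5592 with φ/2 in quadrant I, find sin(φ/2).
sin(φ/2) = ±√((1 - cos φ)/2); positive since φ/2 ∈ QI, so sin(φ/2) = 0.4695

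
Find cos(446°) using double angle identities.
cos(446°) = cos²223° - sin²223° = 0.06976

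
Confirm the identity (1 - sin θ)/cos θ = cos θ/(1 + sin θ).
LHS = (1 - sin θ)(1 + sin θ) / (cos θ(1 + sin θ)) = (1 - sin²θ) / (cos θ(1 + sin θ)) = cos²θ / (cos θ(1 + sin θ)) = cos θ/(1 + sin θ) = RHS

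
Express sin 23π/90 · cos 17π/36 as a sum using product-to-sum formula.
sin 23π/90 cos 17π/36 = (1/2)[sin(23π/90+17π/36) + sin(23π/90-17π/36)]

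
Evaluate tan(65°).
tan(65°) = 2.145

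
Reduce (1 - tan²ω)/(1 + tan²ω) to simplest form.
(1 - tan²ω)/(1 + tan²ω) = cos(2ω) (using Double angle)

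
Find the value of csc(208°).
csc(208°) = -2.13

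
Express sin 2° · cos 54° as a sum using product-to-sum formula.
sin 2° cos 54° = (1/2)[sin(2°+54°) + sin(2°-54°)]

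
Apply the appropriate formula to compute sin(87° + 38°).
sin(87° + 38°) = sin 87° cos 38° + cos 87° sin 38° = 0.8192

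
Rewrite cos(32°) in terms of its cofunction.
cos(32°) = sin(90° - 32°) = sin(58°)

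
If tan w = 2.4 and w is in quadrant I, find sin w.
sin w = 0.9231 (using tan²w + 1 = sec²w)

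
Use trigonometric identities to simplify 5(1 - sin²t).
5(1 - sin²t) = 5(cos²t) (using Pythagorean identity)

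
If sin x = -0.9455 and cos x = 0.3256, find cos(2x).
cos(2x) = cos²x - sin²x = -0.788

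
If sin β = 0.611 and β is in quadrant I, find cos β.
cos β = 0.7916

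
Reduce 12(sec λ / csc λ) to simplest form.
12(sec λ / csc λ) = 12(tan λ) (using Reciprocal identities)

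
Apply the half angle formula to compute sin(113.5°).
sin(113.5°) = √((1 - cos 227°)/2) = 0.9171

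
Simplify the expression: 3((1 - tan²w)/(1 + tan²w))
3((1 - tan²w)/(1 + tan²w)) = 3(cos(2w)) (using Double angle)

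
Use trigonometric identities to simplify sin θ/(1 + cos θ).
sin θ/(1 + cos θ) = tan(θ/2) (using Half angle)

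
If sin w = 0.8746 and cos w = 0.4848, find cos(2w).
cos(2w) = cos²w - sin²w = -0.5299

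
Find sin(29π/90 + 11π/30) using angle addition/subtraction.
sin(29π/90 + 11π/30) = sin 29π/90 cos 11π/30 + cos 29π/90 sin 11π/30 = 0.829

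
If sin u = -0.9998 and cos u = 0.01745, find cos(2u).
cos(2u) = cos²u - sin²u = -0.9993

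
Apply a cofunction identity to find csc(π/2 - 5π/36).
csc(π/2 - 5π/36) = sec(5π/36) = 1.103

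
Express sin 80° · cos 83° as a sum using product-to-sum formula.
sin 80° cos 83° = (1/2)[sin(80°+83°) + sin(80°-83°)]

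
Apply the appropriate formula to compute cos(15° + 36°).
cos(15° + 36°) = cos 15° cos 36° - sin 15° sin 36° = 0.6293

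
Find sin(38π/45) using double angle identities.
sin(38π/45) = 2 sin 19π/45 cos 19π/45 = 0.4695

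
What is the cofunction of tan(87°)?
tan(87°) = cot(90° - 87°) = cot(3°)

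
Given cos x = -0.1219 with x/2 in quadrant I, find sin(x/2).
sin(x/2) = ±√((1 - cos x)/2); positive since x/2 ∈ QI, so sin(x/2) = 0.749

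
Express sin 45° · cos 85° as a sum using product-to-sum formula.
sin 45° cos 85° = (1/2)[sin(45°+85°) + sin(45°-85°)]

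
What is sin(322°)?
sin(322°) = -0.6157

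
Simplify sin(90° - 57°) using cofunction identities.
sin(90° - 57°) = cos(57°)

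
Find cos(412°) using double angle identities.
cos(412°) = cos²206° - sin²206° = 0.6157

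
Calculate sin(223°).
sin(223°) = -0.682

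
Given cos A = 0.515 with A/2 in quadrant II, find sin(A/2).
sin(A/2) = ±√((1 - cos A)/2); positive since A/2 ∈ QII, so sin(A/2) = 0.4924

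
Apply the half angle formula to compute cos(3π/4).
cos(3π/4) = -√((1 + cos 3π/2)/2) = -√2/2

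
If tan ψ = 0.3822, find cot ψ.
cot ψ = 1/tan ψ = 2.616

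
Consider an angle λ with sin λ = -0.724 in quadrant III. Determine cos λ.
cos λ = ±√(1 - sin²λ) = -0.6898 (negative in QIII)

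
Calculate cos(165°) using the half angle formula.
cos(165°) = -√((1 + cos 330°)/2) = -(√6+√2)/4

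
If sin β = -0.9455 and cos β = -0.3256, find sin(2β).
sin(2β) = 2 sin β cos β = 0.6157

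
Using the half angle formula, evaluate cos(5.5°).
cos(5.5°) = √((1 + cos 11°)/2) = 0.9954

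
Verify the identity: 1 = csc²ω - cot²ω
RHS = 1/sin²ω - cos²ω/sin²ω = (1 - cos²ω)/sin²ω = sin²ω/sin²ω = 1 = LHS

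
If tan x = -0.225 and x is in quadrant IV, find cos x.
cos x = 0.9756 (using tan²x + 1 = sec²x)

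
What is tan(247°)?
tan(247°) = 2.356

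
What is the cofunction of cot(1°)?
cot(1°) = tan(90° - 1°) = tan(89°)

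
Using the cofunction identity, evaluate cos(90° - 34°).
cos(90° - 34°) = sin(34°) = 0.5592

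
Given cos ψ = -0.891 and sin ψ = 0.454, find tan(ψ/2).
tan(ψ/2) = sin ψ / (1 + cos ψ) = 4.165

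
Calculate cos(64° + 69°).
cos(64° + 69°) = cos 64° cos 69° - sin 64° sin 69° = -0.682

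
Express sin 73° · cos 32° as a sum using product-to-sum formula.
sin 73° cos 32° = (1/2)[sin(73°+32°) + sin(73°-32°)]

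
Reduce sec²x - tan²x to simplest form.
sec²x - tan²x = 1 (using Pythagorean identity)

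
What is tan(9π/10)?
tan(9π/10) = -0.3249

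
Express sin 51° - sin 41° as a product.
sin 51° - sin 41° = 2 cos(46°) sin(5°)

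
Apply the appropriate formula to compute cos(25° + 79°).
cos(25° + 79°) = cos 25° cos 79° - sin 25° sin 79° = -0.2419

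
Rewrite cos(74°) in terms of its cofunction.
cos(74°) = sin(90° - 74°) = sin(16°)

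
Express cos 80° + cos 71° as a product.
cos 80° + cos 71° = 2 cos(75.5°) cos(4.5°)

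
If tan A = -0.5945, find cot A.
cot A = 1/tan A = -1.682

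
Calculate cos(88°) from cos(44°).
cos(88°) = cos²44° - sin²44° = 0.0349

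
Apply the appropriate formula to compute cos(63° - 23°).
cos(63° - 23°) = cos 63° cos 23° + sin 63° sin 23° = 0.766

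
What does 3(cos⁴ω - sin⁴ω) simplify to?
3(cos⁴ω - sin⁴ω) = 3(cos(2ω)) (using Factoring + double angle)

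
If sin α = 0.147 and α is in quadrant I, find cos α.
cos α = 0.9891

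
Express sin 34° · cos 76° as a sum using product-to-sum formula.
sin 34° cos 76° = (1/2)[sin(34°+76°) + sin(34°-76°)]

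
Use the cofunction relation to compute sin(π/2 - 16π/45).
sin(π/2 - 16π/45) = cos(16π/45) = 0.4384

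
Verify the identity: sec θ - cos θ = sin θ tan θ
LHS = 1/cos θ - cos θ = (1 - cos²θ)/cos θ = sin²θ/cos θ = sin θ · (sin θ/cos θ) = sin θ tan θ = RHS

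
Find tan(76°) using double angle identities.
tan(76°) = 2 tan 38° / (1 - tan²38°) = 4.011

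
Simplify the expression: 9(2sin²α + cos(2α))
9(2sin²α + cos(2α)) = 9 (using Double angle)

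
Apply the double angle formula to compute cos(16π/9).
cos(16π/9) = cos²8π/9 - sin²8π/9 = 0.766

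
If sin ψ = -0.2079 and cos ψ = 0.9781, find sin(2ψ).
sin(2ψ) = 2 sin ψ cos ψ = -0.4067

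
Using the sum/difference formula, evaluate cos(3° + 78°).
cos(3° + 78°) = cos 3° cos 78° - sin 3° sin 78° = 0.1564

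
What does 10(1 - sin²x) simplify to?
10(1 - sin²x) = 10(cos²x) (using Pythagorean identity)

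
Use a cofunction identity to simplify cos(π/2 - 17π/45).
cos(π/2 - 17π/45) = sin(17π/45)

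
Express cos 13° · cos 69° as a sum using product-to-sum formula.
cos 13° cos 69° = (1/2)[cos(13°-69°) + cos(13°+69°)]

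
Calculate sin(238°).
sin(238°) = -0.848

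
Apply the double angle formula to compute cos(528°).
cos(528°) = cos²264° - sin²264° = -0.9781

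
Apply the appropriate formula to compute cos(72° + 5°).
cos(72° + 5°) = cos 72° cos 5° - sin 72° sin 5° = 0.225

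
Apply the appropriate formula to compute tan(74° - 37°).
tan(74° - 37°) = (tan 74° - tan 37°)/(1 + tan 74° tan 37°) = 0.7536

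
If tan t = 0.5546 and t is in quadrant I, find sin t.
sin t = 0.485 (using tan²t + 1 = sec²t)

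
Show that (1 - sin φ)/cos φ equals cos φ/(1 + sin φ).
LHS = (1 - sin φ)(1 + sin φ) / (cos φ(1 + sin φ)) = (1 - sin²φ) / (cos φ(1 + sin φ)) = cos²φ / (cos φ(1 + sin φ)) = cos φ/(1 + sin φ) = RHS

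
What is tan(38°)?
tan(38°) = 0.7813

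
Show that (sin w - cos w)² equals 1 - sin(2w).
LHS = sin²w - 2 sin w cos w + cos²w = (sin²w + cos²w) - 2 sin w cos w = 1 - sin(2w) = RHS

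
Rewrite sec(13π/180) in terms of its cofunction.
sec(13π/180) = csc(π/2 - 13π/180) = csc(77π/180)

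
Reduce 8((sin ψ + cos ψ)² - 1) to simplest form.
8((sin ψ + cos ψ)² - 1) = 8(sin(2ψ)) (using Pythagorean + double angle)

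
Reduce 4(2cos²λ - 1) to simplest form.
4(2cos²λ - 1) = 4(cos(2λ)) (using Double angle)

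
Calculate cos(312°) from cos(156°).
cos(312°) = cos²156° - sin²156° = 0.6691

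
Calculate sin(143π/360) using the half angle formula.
sin(143π/360) = √((1 - cos 143π/180)/2) = 0.9483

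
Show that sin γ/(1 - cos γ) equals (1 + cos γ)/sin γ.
LHS = sin γ(1 + cos γ) / ((1 - cos γ)(1 + cos γ)) = sin γ(1 + cos γ) / (1 - cos²γ) = sin γ(1 + cos γ) / sin²γ = (1 + cos γ)/sin γ = RHS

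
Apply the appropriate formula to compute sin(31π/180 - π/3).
sin(31π/180 - π/3) = sin 31π/180 cos π/3 - cos 31π/180 sin π/3 = -0.4848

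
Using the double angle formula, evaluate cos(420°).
cos(420°) = cos²210° - sin²210° = 1/2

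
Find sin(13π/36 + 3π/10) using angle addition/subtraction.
sin(13π/36 + 3π/10) = sin 13π/36 cos 3π/10 + cos 13π/36 sin 3π/10 = 0.8746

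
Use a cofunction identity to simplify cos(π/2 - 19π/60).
cos(π/2 - 19π/60) = sin(19π/60)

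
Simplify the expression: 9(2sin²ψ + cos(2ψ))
9(2sin²ψ + cos(2ψ)) = 9 (using Double angle)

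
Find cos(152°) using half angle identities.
cos(152°) = -√((1 + cos 304°)/2) = -0.8829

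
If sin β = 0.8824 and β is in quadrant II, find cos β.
cos β = -0.4705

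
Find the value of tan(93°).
tan(93°) = -19.08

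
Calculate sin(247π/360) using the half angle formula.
sin(247π/360) = √((1 - cos 247π/180)/2) = 0.8339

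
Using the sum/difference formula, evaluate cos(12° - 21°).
cos(12° - 21°) = cos 12° cos 21° + sin 12° sin 21° = 0.9877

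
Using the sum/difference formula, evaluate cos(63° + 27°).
cos(63° + 27°) = cos 63° cos 27° - sin 63° sin 27° = 0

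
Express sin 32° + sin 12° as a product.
sin 32° + sin 12° = 2 sin(22°) cos(10°)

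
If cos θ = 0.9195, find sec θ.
sec θ = 1/cos θ = 1.088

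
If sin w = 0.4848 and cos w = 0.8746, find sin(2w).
sin(2w) = 2 sin w cos w = 0.848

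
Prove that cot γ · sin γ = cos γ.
LHS = (cos γ/sin γ) · sin γ = cos γ = RHS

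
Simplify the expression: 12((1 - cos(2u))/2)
12((1 - cos(2u))/2) = 12(sin²u) (using Power reduction)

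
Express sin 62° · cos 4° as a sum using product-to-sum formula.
sin 62° cos 4° = (1/2)[sin(62°+4°) + sin(62°-4°)]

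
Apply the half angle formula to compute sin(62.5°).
sin(62.5°) = √((1 - cos 125°)/2) = 0.887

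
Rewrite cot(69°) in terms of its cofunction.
cot(69°) = tan(90° - 69°) = tan(21°)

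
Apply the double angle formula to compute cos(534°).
cos(534°) = cos²267° - sin²267° = -0.9945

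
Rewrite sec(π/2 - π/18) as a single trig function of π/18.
sec(π/2 - π/18) = csc(π/18)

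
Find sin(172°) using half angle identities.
sin(172°) = √((1 - cos 344°)/2) = 0.1392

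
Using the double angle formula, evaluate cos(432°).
cos(432°) = cos²216° - sin²216° = 0.309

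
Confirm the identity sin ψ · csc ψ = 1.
LHS = sin ψ · (1/sin ψ) = 1 = RHS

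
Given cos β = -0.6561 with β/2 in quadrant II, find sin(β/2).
sin(β/2) = ±√((1 - cos β)/2); positive since β/2 ∈ QII, so sin(β/2) = 0.91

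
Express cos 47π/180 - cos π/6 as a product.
cos 47π/180 - cos π/6 = -2 sin(77π/360) sin(17π/360)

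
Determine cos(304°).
cos(304°) = 0.5592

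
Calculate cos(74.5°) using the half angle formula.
cos(74.5°) = √((1 + cos 149°)/2) = 0.2672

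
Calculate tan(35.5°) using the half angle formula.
tan(35.5°) = sin 71° / (1 + cos 71°) = 0.7133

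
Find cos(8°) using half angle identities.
cos(8°) = √((1 + cos 16°)/2) = 0.9903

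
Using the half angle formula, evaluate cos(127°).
cos(127°) = -√((1 + cos 254°)/2) = -0.6018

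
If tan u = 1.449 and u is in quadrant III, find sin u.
sin u = -0.823 (using tan²u + 1 = sec²u)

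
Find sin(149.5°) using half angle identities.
sin(149.5°) = √((1 - cos 299°)/2) = 0.5075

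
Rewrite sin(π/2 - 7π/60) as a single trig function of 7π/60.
sin(π/2 - 7π/60) = cos(7π/60)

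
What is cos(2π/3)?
cos(2π/3) = -1/2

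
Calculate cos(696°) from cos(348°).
cos(696°) = cos²348° - sin²348° = 0.9135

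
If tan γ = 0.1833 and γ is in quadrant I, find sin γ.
sin γ = 0.1803 (using tan²γ + 1 = sec²γ)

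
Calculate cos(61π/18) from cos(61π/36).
cos(61π/18) = cos²61π/36 - sin²61π/36 = -0.342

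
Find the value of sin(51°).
sin(51°) = 0.7771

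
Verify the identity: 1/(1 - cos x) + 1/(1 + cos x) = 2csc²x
LHS = [(1 + cos x) + (1 - cos x)] / [(1 - cos x)(1 + cos x)] = 2/(1 - cos²x) = 2/sin²x = 2csc²x = RHS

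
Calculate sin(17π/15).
sin(17π/15) = -0.4067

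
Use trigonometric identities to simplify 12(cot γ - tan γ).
12(cot γ - tan γ) = 12(2 cot(2γ)) (using Double angle)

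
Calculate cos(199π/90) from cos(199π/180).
cos(199π/90) = 2cos²199π/180 - 1 = 0.788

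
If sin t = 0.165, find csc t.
csc t = 1/sin t = 6.061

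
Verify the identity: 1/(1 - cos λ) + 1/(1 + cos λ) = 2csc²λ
LHS = [(1 + cos λ) + (1 - cos λ)] / [(1 - cos λ)(1 + cos λ)] = 2/(1 - cos²λ) = 2/sin²λ = 2csc²λ = RHS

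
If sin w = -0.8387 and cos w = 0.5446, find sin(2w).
sin(2w) = 2 sin w cos w = -0.9135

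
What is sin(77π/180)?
sin(77π/180) = 0.9744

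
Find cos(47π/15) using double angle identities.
cos(47π/15) = cos²47π/30 - sin²47π/30 = -0.9135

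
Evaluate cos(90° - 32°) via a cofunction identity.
cos(90° - 32°) = sin(32°) = 0.5299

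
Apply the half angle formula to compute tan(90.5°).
tan(90.5°) = sin 181° / (1 + cos 181°) = -114.6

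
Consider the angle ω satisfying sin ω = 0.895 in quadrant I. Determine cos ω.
cos ω = √(1 - sin²ω) = 0.4461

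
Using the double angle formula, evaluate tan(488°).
tan(488°) = 2 tan 244° / (1 - tan²244°) = -1.28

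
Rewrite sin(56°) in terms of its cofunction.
sin(56°) = cos(90° - 56°) = cos(34°)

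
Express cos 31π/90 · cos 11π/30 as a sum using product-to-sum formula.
cos 31π/90 cos 11π/30 = (1/2)[cos(31π/90-11π/30) + cos(31π/90+11π/30)]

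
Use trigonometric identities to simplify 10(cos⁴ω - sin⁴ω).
10(cos⁴ω - sin⁴ω) = 10(cos(2ω)) (using Factoring + double angle)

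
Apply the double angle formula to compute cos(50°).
cos(50°) = cos²25° - sin²25° = 0.6428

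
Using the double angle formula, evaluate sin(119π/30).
sin(119π/30) = 2 sin 119π/60 cos 119π/60 = -0.1045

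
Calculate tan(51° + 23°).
tan(51° + 23°) = (tan 51° + tan 23°)/(1 - tan 51° tan 23°) = 3.487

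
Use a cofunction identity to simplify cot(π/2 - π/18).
cot(π/2 - π/18) = tan(π/18)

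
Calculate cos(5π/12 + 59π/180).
cos(5π/12 + 59π/180) = cos 5π/12 cos 59π/180 - sin 5π/12 sin 59π/180 = -0.6947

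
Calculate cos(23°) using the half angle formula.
cos(23°) = √((1 + cos 46°)/2) = 0.9205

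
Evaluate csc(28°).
csc(28°) = 2.13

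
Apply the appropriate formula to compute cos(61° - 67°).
cos(61° - 67°) = cos 61° cos 67° + sin 61° sin 67° = 0.9945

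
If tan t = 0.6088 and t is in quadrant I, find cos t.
cos t = 0.8542 (using tan²t + 1 = sec²t)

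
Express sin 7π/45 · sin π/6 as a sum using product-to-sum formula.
sin 7π/45 sin π/6 = (1/2)[cos(7π/45-π/6) - cos(7π/45+π/6)]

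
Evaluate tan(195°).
tan(195°) = 2-√3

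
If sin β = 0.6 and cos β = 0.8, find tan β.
tan β = sin β / cos β = 0.75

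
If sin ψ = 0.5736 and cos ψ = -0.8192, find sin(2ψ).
sin(2ψ) = 2 sin ψ cos ψ = -0.9398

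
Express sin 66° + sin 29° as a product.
sin 66° + sin 29° = 2 sin(47.5°) cos(18.5°)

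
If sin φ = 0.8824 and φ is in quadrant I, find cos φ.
cos φ = 0.4705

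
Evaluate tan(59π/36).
tan(59π/36) = -2.145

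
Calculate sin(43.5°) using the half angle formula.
sin(43.5°) = √((1 - cos 87°)/2) = 0.6884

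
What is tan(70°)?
tan(70°) = 2.747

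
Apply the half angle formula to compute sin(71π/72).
sin(71π/72) = √((1 - cos 71π/36)/2) = 0.04362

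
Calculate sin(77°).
sin(77°) = 0.9744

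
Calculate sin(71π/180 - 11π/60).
sin(71π/180 - 11π/60) = sin 71π/180 cos 11π/60 - cos 71π/180 sin 11π/60 = 0.6157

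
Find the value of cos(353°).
cos(353°) = 0.9925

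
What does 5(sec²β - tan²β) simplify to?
5(sec²β - tan²β) = 5 (using Pythagorean identity)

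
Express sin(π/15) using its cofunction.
sin(π/15) = cos(π/2 - π/15) = cos(13π/30)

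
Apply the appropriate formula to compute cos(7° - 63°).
cos(7° - 63°) = cos 7° cos 63° + sin 7° sin 63° = 0.5592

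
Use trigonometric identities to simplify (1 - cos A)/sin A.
(1 - cos A)/sin A = tan(A/2) (using Half angle)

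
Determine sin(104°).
sin(104°) = 0.9703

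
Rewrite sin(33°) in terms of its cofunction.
sin(33°) = cos(90° - 33°) = cos(57°)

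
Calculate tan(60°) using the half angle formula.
tan(60°) = sin 120° / (1 + cos 120°) = √3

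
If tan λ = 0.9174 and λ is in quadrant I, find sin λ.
sin λ = 0.676 (using tan²λ + 1 = sec²λ)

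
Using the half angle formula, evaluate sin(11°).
sin(11°) = √((1 - cos 22°)/2) = 0.1908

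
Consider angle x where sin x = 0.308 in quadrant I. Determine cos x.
cos x = √(1 - sin²x) = 0.9514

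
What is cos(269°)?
cos(269°) = -0.01745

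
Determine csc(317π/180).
csc(317π/180) = -1.466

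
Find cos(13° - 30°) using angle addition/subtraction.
cos(13° - 30°) = cos 13° cos 30° + sin 13° sin 30° = 0.9563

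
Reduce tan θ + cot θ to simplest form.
tan θ + cot θ = sec θ csc θ (using Quotient identities)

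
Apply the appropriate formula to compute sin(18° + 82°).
sin(18° + 82°) = sin 18° cos 82° + cos 18° sin 82° = 0.9848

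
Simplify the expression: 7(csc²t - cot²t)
7(csc²t - cot²t) = 7 (using Pythagorean identity)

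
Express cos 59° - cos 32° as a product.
cos 59° - cos 32° = -2 sin(45.5°) sin(13.5°)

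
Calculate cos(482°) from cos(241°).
cos(482°) = cos²241° - sin²241° = -0.5299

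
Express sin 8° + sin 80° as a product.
sin 8° + sin 80° = 2 sin(44°) cos(-36°)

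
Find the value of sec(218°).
sec(218°) = -1.269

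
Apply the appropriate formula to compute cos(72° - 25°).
cos(72° - 25°) = cos 72° cos 25° + sin 72° sin 25° = 0.682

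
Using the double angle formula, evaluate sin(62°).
sin(62°) = 2 sin 31° cos 31° = 0.8829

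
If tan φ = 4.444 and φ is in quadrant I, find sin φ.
sin φ = 0.9756 (using tan²φ + 1 = sec²φ)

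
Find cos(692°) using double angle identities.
cos(692°) = cos²346° - sin²346° = 0.8829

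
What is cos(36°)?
cos(36°) = 0.809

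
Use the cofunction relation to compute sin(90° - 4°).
sin(90° - 4°) = cos(4°) = 0.9976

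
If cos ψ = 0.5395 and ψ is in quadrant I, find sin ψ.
sin ψ = 0.842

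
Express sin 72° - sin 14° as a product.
sin 72° - sin 14° = 2 cos(43°) sin(29°)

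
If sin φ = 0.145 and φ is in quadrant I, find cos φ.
cos φ = 0.9894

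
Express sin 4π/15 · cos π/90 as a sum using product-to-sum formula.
sin 4π/15 cos π/90 = (1/2)[sin(4π/15+π/90) + sin(4π/15-π/90)]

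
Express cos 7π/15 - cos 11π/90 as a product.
cos 7π/15 - cos 11π/90 = -2 sin(53π/180) sin(31π/180)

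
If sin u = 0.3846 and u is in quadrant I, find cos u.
cos u = 0.9231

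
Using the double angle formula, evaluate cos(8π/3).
cos(8π/3) = cos²4π/3 - sin²4π/3 = -1/2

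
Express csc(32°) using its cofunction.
csc(32°) = sec(90° - 32°) = sec(58°)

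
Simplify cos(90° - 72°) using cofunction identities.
cos(90° - 72°) = sin(72°)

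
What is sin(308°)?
sin(308°) = -0.788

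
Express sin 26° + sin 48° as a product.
sin 26° + sin 48° = 2 sin(37°) cos(-11°)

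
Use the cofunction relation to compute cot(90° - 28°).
cot(90° - 28°) = tan(28°) = 0.5317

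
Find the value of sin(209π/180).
sin(209π/180) = -0.4848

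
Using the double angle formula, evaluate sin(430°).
sin(430°) = 2 sin 215° cos 215° = 0.9397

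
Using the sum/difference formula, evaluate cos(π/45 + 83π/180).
cos(π/45 + 83π/180) = cos π/45 cos 83π/180 - sin π/45 sin 83π/180 = 0.05234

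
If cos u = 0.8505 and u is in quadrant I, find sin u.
sin u = 0.526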